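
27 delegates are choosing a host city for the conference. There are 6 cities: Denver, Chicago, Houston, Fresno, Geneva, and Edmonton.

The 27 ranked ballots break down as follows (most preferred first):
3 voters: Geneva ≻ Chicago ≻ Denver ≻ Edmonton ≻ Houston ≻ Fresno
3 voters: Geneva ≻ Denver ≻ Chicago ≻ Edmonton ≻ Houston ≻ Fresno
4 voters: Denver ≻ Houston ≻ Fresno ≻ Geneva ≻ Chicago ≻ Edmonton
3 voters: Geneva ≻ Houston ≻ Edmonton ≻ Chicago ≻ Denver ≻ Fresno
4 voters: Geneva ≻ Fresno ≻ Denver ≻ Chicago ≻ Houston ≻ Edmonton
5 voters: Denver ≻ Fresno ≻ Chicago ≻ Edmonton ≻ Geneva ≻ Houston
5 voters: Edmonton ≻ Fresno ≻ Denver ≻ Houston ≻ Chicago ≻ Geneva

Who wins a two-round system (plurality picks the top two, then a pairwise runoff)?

Round 1 first-place votes: Denver 9, Chicago 0, Houston 0, Fresno 0, Geneva 13, Edmonton 5. Geneva and Denver advance.
Runoff: Geneva is ranked above Denver on 13 ballots, Denver above Geneva on 14.

Denver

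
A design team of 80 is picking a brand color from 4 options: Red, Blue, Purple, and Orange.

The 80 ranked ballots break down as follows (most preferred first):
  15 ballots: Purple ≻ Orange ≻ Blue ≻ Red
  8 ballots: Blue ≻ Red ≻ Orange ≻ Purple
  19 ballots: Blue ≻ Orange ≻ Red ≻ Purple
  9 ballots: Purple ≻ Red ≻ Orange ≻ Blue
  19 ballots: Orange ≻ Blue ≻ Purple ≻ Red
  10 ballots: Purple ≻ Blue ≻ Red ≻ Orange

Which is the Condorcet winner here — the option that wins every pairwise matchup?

Orange

Orange vs Red: 53–27
Orange vs Blue: 43–37
Orange vs Purple: 46–34
Orange beats every other option.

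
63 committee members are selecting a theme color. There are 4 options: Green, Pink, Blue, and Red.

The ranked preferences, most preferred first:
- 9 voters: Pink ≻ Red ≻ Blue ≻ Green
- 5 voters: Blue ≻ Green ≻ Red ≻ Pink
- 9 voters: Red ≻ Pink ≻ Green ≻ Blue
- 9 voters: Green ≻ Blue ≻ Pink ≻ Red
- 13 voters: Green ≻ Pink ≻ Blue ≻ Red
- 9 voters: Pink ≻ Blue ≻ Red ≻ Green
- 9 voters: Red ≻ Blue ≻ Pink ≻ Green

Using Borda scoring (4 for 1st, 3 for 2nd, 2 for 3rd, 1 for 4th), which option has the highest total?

Pink

Green: 9×1 + 5×3 + 9×2 + 9×4 + 13×4 + 9×1 + 9×1 = 148
Pink: 9×4 + 5×1 + 9×3 + 9×2 + 13×3 + 9×4 + 9×2 = 179
Blue: 9×2 + 5×4 + 9×1 + 9×3 + 13×2 + 9×3 + 9×3 = 154
Red: 9×3 + 5×2 + 9×4 + 9×1 + 13×1 + 9×2 + 9×4 = 149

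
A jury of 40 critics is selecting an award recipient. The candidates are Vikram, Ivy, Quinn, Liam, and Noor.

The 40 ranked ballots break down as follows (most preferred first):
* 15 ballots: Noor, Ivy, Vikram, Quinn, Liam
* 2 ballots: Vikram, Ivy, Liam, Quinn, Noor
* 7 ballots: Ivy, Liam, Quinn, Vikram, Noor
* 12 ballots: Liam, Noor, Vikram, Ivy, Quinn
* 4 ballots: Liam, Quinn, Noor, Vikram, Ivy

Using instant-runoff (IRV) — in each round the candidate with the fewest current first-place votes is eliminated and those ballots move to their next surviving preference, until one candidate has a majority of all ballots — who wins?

Liam

Round 1: Vikram 2, Ivy 7, Quinn 0, Liam 16, Noor 15. Quinn eliminated.
Round 2: Vikram 2, Ivy 7, Liam 16, Noor 15. Vikram eliminated.
Round 3: Ivy 9, Liam 16, Noor 15. Ivy eliminated.
Round 4: Liam 25, Noor 15. Liam has a majority (≥21).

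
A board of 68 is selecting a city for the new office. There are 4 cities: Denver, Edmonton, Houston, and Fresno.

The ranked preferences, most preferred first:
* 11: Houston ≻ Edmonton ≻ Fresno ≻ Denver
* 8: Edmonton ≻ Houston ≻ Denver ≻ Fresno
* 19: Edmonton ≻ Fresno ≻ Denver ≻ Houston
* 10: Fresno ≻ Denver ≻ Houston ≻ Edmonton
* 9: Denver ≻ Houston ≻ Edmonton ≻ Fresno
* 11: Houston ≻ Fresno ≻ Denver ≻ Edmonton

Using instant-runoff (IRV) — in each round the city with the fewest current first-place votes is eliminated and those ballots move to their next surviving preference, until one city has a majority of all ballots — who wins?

Houston

Round 1: Denver 9, Edmonton 27, Houston 22, Fresno 10. Denver eliminated.
Round 2: Edmonton 27, Houston 31, Fresno 10. Fresno eliminated.
Round 3: Edmonton 27, Houston 41. Houston has a majority (≥35).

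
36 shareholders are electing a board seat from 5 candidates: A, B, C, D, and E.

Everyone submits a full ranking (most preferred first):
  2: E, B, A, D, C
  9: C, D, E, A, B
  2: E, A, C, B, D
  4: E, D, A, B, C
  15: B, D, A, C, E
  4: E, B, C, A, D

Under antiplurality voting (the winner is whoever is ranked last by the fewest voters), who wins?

A

Last-place votes: A 0, B 9, C 6, D 6, E 15.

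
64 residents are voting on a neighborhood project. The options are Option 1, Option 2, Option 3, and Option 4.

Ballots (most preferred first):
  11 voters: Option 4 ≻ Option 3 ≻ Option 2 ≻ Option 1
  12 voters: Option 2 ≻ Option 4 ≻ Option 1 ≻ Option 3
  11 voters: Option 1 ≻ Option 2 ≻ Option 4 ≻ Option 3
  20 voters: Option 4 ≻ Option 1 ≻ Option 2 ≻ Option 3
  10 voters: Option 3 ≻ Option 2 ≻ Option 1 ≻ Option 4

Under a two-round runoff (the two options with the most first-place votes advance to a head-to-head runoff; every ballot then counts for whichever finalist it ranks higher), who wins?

Option 2

Round 1 first-place votes: Option 1 11, Option 2 12, Option 3 10, Option 4 31. Option 4 and Option 2 advance.
Runoff: Option 4 is ranked above Option 2 on 31 ballots, Option 2 above Option 4 on 33.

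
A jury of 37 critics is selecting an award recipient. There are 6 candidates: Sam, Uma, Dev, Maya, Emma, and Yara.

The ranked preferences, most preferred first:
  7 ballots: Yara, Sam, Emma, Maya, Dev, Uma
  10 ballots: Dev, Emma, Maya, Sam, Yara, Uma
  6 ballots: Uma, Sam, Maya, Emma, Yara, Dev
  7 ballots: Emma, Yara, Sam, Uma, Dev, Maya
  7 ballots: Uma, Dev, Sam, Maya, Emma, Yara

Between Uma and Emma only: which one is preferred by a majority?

Uma is ranked above Emma on 13 ballots; Emma above Uma on 24.

Emma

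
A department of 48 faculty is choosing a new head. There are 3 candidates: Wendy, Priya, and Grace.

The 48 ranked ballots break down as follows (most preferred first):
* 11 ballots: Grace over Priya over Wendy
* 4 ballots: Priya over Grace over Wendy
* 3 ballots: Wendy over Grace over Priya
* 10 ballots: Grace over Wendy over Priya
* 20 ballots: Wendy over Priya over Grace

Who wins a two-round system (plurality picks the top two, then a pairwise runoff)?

Grace

Round 1 first-place votes: Wendy 23, Priya 4, Grace 21. Wendy and Grace advance.
Runoff: Wendy is ranked above Grace on 23 ballots, Grace above Wendy on 25.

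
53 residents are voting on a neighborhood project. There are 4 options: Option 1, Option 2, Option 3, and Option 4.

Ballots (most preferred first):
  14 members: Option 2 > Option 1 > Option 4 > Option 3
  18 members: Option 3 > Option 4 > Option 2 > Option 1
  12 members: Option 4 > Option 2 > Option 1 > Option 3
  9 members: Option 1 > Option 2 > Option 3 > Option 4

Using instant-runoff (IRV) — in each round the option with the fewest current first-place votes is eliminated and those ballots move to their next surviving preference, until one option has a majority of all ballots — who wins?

Option 2

Round 1: Option 1 9, Option 2 14, Option 3 18, Option 4 12. Option 1 eliminated.
Round 2: Option 2 23, Option 3 18, Option 4 12. Option 4 eliminated.
Round 3: Option 2 35, Option 3 18. Option 2 has a majority (≥27).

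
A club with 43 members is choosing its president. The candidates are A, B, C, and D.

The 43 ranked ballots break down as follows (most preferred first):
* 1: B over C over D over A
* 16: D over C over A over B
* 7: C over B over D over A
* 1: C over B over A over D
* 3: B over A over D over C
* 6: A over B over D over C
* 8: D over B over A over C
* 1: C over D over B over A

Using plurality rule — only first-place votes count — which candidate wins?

D

First-place votes: A 6, B 4, C 9, D 24.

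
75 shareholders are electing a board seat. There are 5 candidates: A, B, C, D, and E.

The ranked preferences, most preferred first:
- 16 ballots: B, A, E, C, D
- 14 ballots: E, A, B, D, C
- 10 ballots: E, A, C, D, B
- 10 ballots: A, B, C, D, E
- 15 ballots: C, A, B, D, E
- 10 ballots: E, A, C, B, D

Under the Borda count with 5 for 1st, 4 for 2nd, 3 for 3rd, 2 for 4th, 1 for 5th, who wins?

A

A: 16×4 + 14×4 + 10×4 + 10×5 + 15×4 + 10×4 = 310
B: 16×5 + 14×3 + 10×1 + 10×4 + 15×3 + 10×2 = 237
C: 16×2 + 14×1 + 10×3 + 10×3 + 15×5 + 10×3 = 211
D: 16×1 + 14×2 + 10×2 + 10×2 + 15×2 + 10×1 = 124
E: 16×3 + 14×5 + 10×5 + 10×1 + 15×1 + 10×5 = 243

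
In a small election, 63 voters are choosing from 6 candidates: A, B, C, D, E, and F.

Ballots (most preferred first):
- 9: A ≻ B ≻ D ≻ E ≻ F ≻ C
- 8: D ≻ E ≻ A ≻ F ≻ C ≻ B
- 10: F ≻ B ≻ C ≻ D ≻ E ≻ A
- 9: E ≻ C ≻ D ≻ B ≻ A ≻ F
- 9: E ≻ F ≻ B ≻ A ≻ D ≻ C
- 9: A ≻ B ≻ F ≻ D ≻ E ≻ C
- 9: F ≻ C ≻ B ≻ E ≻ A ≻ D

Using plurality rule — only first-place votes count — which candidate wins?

F

First-place votes: A 18, B 0, C 0, D 8, E 18, F 19.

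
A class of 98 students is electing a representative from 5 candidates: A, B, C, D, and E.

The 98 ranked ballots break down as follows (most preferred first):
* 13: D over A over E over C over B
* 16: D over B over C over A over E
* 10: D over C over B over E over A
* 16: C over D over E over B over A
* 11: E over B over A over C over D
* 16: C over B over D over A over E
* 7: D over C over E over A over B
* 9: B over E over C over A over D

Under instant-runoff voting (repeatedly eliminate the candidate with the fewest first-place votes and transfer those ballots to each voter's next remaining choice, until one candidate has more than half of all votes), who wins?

Round 1: A 0, B 9, C 32, D 46, E 11. A eliminated.
Round 2: B 9, C 32, D 46, E 11. B eliminated.
Round 3: C 32, D 46, E 20. E eliminated.
Round 4: C 52, D 46. C has a majority (≥50).

C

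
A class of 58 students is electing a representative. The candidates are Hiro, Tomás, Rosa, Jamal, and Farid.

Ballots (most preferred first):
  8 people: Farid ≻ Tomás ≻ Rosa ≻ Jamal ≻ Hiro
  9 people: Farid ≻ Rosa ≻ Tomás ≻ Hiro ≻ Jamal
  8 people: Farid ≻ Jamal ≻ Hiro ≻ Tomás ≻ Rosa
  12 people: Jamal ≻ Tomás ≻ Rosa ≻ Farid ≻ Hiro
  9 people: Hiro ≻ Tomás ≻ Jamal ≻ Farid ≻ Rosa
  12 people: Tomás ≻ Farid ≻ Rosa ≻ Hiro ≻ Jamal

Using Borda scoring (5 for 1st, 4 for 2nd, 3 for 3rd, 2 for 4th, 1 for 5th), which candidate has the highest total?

Tomás

Hiro: 8×1 + 9×2 + 8×3 + 12×1 + 9×5 + 12×2 = 131
Tomás: 8×4 + 9×3 + 8×2 + 12×4 + 9×4 + 12×5 = 219
Rosa: 8×3 + 9×4 + 8×1 + 12×3 + 9×1 + 12×3 = 149
Jamal: 8×2 + 9×1 + 8×4 + 12×5 + 9×3 + 12×1 = 156
Farid: 8×5 + 9×5 + 8×5 + 12×2 + 9×2 + 12×4 = 215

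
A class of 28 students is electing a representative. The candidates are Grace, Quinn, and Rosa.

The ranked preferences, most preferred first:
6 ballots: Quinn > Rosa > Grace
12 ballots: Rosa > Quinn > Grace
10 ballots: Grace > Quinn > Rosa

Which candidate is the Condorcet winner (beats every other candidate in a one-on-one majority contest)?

Quinn vs Grace: 18–10
Quinn vs Rosa: 16–12
Quinn beats every other candidate.

Quinn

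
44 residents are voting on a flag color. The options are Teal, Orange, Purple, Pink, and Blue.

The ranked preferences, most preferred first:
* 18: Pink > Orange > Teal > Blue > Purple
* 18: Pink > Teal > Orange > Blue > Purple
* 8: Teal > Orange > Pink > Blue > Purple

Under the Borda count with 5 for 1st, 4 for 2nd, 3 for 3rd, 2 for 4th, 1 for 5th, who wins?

Pink

Teal: 18×3 + 18×4 + 8×5 = 166
Orange: 18×4 + 18×3 + 8×4 = 158
Purple: 18×1 + 18×1 + 8×1 = 44
Pink: 18×5 + 18×5 + 8×3 = 204
Blue: 18×2 + 18×2 + 8×2 = 88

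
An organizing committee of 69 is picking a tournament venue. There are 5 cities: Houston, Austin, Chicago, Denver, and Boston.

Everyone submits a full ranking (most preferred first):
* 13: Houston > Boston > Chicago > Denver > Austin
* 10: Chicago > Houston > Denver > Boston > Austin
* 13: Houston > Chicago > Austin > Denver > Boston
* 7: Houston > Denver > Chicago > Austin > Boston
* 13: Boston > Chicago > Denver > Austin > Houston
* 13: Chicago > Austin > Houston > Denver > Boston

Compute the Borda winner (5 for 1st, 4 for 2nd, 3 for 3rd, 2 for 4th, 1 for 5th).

Houston: 13×5 + 10×4 + 13×5 + 7×5 + 13×1 + 13×3 = 257
Austin: 13×1 + 10×1 + 13×3 + 7×2 + 13×2 + 13×4 = 154
Chicago: 13×3 + 10×5 + 13×4 + 7×3 + 13×4 + 13×5 = 279
Denver: 13×2 + 10×3 + 13×2 + 7×4 + 13×3 + 13×2 = 175
Boston: 13×4 + 10×2 + 13×1 + 7×1 + 13×5 + 13×1 = 170

Chicago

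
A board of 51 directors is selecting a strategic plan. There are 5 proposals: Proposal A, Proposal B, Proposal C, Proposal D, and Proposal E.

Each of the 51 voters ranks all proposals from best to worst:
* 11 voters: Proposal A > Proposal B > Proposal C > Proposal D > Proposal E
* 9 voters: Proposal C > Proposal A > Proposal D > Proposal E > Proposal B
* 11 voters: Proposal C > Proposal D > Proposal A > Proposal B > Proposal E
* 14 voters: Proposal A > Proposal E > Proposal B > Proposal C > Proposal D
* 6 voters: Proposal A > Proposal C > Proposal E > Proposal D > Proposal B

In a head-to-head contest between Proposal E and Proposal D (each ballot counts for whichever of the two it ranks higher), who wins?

Proposal D

Proposal E is ranked above Proposal D on 20 ballots; Proposal D above Proposal E on 31.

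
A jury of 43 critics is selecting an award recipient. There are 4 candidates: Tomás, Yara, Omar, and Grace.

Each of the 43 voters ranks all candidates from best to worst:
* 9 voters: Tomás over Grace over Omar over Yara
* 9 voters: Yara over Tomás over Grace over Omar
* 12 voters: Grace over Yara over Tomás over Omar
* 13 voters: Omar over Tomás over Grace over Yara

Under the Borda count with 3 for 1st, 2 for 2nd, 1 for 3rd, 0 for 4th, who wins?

Tomás: 9×3 + 9×2 + 12×1 + 13×2 = 83
Yara: 9×0 + 9×3 + 12×2 + 13×0 = 51
Omar: 9×1 + 9×0 + 12×0 + 13×3 = 48
Grace: 9×2 + 9×1 + 12×3 + 13×1 = 76

Tomás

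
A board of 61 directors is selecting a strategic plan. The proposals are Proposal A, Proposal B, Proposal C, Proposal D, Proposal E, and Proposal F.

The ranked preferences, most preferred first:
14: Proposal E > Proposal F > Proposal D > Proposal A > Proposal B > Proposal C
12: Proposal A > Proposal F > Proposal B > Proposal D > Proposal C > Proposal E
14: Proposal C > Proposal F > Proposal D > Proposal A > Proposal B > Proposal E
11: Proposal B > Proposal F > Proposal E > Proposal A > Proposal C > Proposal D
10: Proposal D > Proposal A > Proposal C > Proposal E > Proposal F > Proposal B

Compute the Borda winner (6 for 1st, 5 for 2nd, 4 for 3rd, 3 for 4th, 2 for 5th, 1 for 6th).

Proposal A: 14×3 + 12×6 + 14×3 + 11×3 + 10×5 = 239
Proposal B: 14×2 + 12×4 + 14×2 + 11×6 + 10×1 = 180
Proposal C: 14×1 + 12×2 + 14×6 + 11×2 + 10×4 = 184
Proposal D: 14×4 + 12×3 + 14×4 + 11×1 + 10×6 = 219
Proposal E: 14×6 + 12×1 + 14×1 + 11×4 + 10×3 = 184
Proposal F: 14×5 + 12×5 + 14×5 + 11×5 + 10×2 = 275

Proposal F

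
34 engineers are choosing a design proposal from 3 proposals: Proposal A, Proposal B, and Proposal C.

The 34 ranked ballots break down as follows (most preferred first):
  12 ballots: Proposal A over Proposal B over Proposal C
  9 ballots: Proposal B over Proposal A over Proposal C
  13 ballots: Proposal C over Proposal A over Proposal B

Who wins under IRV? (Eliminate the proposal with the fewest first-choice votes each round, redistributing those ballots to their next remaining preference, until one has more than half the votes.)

Round 1: Proposal A 12, Proposal B 9, Proposal C 13. Proposal B eliminated.
Round 2: Proposal A 21, Proposal C 13. Proposal A has a majority (≥18).

Proposal A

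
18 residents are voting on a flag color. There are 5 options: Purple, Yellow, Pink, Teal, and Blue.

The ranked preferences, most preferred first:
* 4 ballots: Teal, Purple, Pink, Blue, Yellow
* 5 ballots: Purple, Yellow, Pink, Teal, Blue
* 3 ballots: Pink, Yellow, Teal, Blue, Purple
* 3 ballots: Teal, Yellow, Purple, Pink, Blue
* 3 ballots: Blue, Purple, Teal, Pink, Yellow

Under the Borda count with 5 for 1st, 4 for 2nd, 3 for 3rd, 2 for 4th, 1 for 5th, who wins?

Purple: 4×4 + 5×5 + 3×1 + 3×3 + 3×4 = 65
Yellow: 4×1 + 5×4 + 3×4 + 3×4 + 3×1 = 51
Pink: 4×3 + 5×3 + 3×5 + 3×2 + 3×2 = 54
Teal: 4×5 + 5×2 + 3×3 + 3×5 + 3×3 = 63
Blue: 4×2 + 5×1 + 3×2 + 3×1 + 3×5 = 37

Purple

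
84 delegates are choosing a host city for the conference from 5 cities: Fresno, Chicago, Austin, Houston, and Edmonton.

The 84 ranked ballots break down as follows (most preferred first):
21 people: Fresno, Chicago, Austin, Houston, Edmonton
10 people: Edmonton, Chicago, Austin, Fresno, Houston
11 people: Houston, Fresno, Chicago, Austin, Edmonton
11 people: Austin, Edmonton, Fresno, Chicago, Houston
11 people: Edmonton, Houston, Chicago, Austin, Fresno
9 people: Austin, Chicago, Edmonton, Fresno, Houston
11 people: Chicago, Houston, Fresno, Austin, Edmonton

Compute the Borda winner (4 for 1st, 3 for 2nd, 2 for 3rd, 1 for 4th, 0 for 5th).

Fresno: 21×4 + 10×1 + 11×3 + 11×2 + 11×0 + 9×1 + 11×2 = 180
Chicago: 21×3 + 10×3 + 11×2 + 11×1 + 11×2 + 9×3 + 11×4 = 219
Austin: 21×2 + 10×2 + 11×1 + 11×4 + 11×1 + 9×4 + 11×1 = 175
Houston: 21×1 + 10×0 + 11×4 + 11×0 + 11×3 + 9×0 + 11×3 = 131
Edmonton: 21×0 + 10×4 + 11×0 + 11×3 + 11×4 + 9×2 + 11×0 = 135

Chicago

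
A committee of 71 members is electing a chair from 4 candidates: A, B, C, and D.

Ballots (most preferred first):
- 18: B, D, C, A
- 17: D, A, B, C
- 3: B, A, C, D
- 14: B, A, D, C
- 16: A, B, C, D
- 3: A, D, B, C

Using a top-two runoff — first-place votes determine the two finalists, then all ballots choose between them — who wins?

A

Round 1 first-place votes: A 19, B 35, C 0, D 17. B and A advance.
Runoff: B is ranked above A on 35 ballots, A above B on 36.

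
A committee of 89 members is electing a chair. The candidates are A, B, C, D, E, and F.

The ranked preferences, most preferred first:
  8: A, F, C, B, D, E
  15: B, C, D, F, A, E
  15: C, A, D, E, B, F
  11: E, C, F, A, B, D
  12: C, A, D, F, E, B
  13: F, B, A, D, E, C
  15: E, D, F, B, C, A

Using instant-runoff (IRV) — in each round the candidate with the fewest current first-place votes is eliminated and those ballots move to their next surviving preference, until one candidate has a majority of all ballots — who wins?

C

Round 1: A 8, B 15, C 27, D 0, E 26, F 13. D eliminated.
Round 2: A 8, B 15, C 27, E 26, F 13. A eliminated.
Round 3: B 15, C 27, E 26, F 21. B eliminated.
Round 4: C 42, E 26, F 21. F eliminated.
Round 5: C 50, E 39. C has a majority (≥45).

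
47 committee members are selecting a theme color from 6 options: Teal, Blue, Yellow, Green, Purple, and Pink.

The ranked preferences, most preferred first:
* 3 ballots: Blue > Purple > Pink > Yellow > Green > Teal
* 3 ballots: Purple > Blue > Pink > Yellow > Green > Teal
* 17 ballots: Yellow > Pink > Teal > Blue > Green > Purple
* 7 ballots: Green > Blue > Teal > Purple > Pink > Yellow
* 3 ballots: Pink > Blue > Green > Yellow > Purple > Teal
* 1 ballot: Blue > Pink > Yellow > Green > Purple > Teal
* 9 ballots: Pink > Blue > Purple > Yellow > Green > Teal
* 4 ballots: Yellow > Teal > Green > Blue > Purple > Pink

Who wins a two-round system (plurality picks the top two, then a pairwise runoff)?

Round 1 first-place votes: Teal 0, Blue 4, Yellow 21, Green 7, Purple 3, Pink 12. Yellow and Pink advance.
Runoff: Yellow is ranked above Pink on 21 ballots, Pink above Yellow on 26.

Pink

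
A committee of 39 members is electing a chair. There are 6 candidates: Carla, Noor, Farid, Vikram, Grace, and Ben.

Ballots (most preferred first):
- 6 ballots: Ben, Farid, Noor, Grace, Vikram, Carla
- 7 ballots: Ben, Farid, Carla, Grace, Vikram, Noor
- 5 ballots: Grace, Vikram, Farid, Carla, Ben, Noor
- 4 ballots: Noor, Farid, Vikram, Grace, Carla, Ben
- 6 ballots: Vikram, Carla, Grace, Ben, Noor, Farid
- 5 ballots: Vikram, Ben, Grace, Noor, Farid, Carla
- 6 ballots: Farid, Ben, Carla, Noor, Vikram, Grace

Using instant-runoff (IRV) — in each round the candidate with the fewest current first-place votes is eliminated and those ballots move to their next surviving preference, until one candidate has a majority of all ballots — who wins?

Round 1: Carla 0, Noor 4, Farid 6, Vikram 11, Grace 5, Ben 13. Carla eliminated.
Round 2: Noor 4, Farid 6, Vikram 11, Grace 5, Ben 13. Noor eliminated.
Round 3: Farid 10, Vikram 11, Grace 5, Ben 13. Grace eliminated.
Round 4: Farid 10, Vikram 16, Ben 13. Farid eliminated.
Round 5: Vikram 20, Ben 19. Vikram has a majority (≥20).

Vikram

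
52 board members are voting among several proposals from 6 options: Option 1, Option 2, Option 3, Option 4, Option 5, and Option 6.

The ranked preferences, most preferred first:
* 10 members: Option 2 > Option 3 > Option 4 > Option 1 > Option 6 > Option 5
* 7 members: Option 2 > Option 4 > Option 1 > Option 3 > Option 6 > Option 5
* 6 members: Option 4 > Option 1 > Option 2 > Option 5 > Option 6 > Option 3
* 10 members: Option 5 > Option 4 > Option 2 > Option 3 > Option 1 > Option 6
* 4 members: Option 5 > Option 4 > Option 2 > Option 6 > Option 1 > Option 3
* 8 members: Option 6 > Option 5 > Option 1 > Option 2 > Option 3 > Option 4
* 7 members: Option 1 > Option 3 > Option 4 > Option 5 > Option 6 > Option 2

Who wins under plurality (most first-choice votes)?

First-place votes: Option 1 7, Option 2 17, Option 3 0, Option 4 6, Option 5 14, Option 6 8.

Option 2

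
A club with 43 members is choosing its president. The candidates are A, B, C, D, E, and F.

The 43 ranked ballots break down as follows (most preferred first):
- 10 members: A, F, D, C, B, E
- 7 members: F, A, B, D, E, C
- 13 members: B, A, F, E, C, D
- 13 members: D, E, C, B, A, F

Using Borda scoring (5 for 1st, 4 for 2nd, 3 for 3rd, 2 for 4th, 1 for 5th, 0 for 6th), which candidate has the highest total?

A: 10×5 + 7×4 + 13×4 + 13×1 = 143
B: 10×1 + 7×3 + 13×5 + 13×2 = 122
C: 10×2 + 7×0 + 13×1 + 13×3 = 72
D: 10×3 + 7×2 + 13×0 + 13×5 = 109
E: 10×0 + 7×1 + 13×2 + 13×4 = 85
F: 10×4 + 7×5 + 13×3 + 13×0 = 114

A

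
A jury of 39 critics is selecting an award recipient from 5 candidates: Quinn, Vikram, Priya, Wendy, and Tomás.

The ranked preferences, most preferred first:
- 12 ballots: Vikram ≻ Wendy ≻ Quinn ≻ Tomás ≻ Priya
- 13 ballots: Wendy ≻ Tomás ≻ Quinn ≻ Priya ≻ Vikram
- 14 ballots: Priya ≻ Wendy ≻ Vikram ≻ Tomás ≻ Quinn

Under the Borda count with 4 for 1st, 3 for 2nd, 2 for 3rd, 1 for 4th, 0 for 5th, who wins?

Quinn: 12×2 + 13×2 + 14×0 = 50
Vikram: 12×4 + 13×0 + 14×2 = 76
Priya: 12×0 + 13×1 + 14×4 = 69
Wendy: 12×3 + 13×4 + 14×3 = 130
Tomás: 12×1 + 13×3 + 14×1 = 65

Wendy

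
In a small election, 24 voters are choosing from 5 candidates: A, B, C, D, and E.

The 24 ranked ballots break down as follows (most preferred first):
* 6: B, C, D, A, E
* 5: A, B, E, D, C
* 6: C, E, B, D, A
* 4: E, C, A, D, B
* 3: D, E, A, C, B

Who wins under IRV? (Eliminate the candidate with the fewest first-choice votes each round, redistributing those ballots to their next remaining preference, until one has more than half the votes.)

E

Round 1: A 5, B 6, C 6, D 3, E 4. D eliminated.
Round 2: A 5, B 6, C 6, E 7. A eliminated.
Round 3: B 11, C 6, E 7. C eliminated.
Round 4: B 11, E 13. E has a majority (≥13).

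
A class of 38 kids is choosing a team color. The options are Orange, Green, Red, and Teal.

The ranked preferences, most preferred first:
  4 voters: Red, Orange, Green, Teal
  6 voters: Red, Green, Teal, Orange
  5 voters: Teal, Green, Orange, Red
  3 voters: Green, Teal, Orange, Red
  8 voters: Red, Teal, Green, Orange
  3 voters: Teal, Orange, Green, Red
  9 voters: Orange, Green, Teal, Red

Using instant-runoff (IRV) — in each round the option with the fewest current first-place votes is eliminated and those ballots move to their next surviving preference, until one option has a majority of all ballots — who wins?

Teal

Round 1: Orange 9, Green 3, Red 18, Teal 8. Green eliminated.
Round 2: Orange 9, Red 18, Teal 11. Orange eliminated.
Round 3: Red 18, Teal 20. Teal has a majority (≥20).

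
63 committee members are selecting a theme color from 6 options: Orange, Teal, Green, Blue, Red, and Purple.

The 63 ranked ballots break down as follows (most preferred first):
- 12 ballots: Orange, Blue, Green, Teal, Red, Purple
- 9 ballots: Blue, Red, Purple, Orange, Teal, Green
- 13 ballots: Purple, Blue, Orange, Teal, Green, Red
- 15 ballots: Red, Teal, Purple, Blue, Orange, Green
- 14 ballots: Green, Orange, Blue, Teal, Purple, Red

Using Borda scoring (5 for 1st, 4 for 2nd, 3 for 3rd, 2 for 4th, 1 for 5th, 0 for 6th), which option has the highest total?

Blue

Orange: 12×5 + 9×2 + 13×3 + 15×1 + 14×4 = 188
Teal: 12×2 + 9×1 + 13×2 + 15×4 + 14×2 = 147
Green: 12×3 + 9×0 + 13×1 + 15×0 + 14×5 = 119
Blue: 12×4 + 9×5 + 13×4 + 15×2 + 14×3 = 217
Red: 12×1 + 9×4 + 13×0 + 15×5 + 14×0 = 123
Purple: 12×0 + 9×3 + 13×5 + 15×3 + 14×1 = 151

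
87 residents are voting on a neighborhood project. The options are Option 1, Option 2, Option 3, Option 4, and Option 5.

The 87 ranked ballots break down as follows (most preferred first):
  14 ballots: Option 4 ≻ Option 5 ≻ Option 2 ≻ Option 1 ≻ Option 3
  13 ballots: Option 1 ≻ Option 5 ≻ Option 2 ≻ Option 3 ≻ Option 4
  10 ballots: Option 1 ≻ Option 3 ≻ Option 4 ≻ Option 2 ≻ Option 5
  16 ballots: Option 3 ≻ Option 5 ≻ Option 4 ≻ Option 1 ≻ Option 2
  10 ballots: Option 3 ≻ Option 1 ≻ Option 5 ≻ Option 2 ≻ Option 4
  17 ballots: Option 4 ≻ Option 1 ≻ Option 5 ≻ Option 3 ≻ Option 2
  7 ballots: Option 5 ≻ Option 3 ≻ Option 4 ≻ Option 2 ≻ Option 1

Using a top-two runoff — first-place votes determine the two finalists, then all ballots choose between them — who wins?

Option 3

Round 1 first-place votes: Option 1 23, Option 2 0, Option 3 26, Option 4 31, Option 5 7. Option 4 and Option 3 advance.
Runoff: Option 4 is ranked above Option 3 on 31 ballots, Option 3 above Option 4 on 56.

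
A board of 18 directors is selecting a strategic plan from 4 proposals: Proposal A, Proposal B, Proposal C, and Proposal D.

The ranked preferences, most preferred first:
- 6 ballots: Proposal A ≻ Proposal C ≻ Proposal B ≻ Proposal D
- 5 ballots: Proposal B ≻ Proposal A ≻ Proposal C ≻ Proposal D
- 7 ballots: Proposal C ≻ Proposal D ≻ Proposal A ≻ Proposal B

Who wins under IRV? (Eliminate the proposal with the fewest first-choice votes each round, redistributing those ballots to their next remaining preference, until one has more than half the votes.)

Round 1: Proposal A 6, Proposal B 5, Proposal C 7, Proposal D 0. Proposal D eliminated.
Round 2: Proposal A 6, Proposal B 5, Proposal C 7. Proposal B eliminated.
Round 3: Proposal A 11, Proposal C 7. Proposal A has a majority (≥10).

Proposal A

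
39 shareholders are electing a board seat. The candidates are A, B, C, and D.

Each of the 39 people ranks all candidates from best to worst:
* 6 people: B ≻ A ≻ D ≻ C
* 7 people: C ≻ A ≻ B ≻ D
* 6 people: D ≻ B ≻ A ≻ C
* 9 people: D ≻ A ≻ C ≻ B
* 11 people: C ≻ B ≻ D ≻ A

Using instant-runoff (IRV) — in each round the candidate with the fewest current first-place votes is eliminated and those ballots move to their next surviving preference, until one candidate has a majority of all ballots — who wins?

D

Round 1: A 0, B 6, C 18, D 15. A eliminated.
Round 2: B 6, C 18, D 15. B eliminated.
Round 3: C 18, D 21. D has a majority (≥20).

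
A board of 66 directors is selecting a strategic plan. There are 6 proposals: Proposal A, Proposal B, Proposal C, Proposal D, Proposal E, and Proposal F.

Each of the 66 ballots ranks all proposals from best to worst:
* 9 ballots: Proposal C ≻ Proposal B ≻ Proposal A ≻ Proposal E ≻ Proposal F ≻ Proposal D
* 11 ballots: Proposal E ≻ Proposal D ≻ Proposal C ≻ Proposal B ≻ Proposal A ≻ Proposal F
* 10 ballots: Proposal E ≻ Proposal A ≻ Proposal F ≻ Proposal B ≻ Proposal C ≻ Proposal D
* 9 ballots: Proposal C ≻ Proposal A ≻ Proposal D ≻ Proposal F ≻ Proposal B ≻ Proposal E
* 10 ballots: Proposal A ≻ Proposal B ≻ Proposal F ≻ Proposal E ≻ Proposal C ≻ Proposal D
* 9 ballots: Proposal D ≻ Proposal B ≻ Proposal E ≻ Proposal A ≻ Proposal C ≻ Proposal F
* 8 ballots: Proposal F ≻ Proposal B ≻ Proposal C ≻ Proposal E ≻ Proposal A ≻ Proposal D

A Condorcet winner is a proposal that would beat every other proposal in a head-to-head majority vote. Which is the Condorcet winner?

Proposal B

Proposal B vs Proposal A: 37–29
Proposal B vs Proposal C: 37–29
Proposal B vs Proposal D: 37–29
Proposal B vs Proposal E: 45–21
Proposal B vs Proposal F: 39–27
Proposal B beats every other proposal.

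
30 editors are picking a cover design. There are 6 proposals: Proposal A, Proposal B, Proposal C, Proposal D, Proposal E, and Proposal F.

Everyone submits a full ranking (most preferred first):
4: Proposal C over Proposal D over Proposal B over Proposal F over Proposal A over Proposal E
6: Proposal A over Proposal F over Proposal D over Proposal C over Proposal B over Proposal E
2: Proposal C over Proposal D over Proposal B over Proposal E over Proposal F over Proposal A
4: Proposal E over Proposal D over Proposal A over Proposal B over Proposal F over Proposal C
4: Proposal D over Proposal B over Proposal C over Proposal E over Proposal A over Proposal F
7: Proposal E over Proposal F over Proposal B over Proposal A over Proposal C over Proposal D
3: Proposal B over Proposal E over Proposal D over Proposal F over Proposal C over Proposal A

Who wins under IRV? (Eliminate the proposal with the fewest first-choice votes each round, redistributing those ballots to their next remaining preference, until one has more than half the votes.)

Round 1: Proposal A 6, Proposal B 3, Proposal C 6, Proposal D 4, Proposal E 11, Proposal F 0. Proposal F eliminated.
Round 2: Proposal A 6, Proposal B 3, Proposal C 6, Proposal D 4, Proposal E 11. Proposal B eliminated.
Round 3: Proposal A 6, Proposal C 6, Proposal D 4, Proposal E 14. Proposal D eliminated.
Round 4: Proposal A 6, Proposal C 10, Proposal E 14. Proposal A eliminated.
Round 5: Proposal C 16, Proposal E 14. Proposal C has a majority (≥16).

Proposal C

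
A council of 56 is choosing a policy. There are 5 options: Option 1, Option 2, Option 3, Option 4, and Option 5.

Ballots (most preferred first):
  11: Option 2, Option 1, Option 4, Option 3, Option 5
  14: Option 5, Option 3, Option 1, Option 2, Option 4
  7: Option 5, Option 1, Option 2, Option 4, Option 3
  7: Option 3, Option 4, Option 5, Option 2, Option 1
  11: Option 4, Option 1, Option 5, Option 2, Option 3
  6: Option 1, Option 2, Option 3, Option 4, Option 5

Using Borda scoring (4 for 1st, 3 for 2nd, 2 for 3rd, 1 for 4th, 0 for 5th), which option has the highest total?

Option 1

Option 1: 11×3 + 14×2 + 7×3 + 7×0 + 11×3 + 6×4 = 139
Option 2: 11×4 + 14×1 + 7×2 + 7×1 + 11×1 + 6×3 = 108
Option 3: 11×1 + 14×3 + 7×0 + 7×4 + 11×0 + 6×2 = 93
Option 4: 11×2 + 14×0 + 7×1 + 7×3 + 11×4 + 6×1 = 100
Option 5: 11×0 + 14×4 + 7×4 + 7×2 + 11×2 + 6×0 = 120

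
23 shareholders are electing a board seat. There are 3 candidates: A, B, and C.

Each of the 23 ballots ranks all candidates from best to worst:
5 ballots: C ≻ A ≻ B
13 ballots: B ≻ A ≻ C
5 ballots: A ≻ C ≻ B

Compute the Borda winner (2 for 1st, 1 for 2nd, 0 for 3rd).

A

A: 5×1 + 13×1 + 5×2 = 28
B: 5×0 + 13×2 + 5×0 = 26
C: 5×2 + 13×0 + 5×1 = 15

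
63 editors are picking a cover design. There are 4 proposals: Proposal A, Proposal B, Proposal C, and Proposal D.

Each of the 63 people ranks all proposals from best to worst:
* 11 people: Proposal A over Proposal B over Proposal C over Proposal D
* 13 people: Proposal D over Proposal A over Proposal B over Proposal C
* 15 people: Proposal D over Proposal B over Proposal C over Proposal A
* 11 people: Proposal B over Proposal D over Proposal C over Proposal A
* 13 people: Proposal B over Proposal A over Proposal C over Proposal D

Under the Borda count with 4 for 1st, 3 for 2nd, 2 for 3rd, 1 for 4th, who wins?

Proposal B

Proposal A: 11×4 + 13×3 + 15×1 + 11×1 + 13×3 = 148
Proposal B: 11×3 + 13×2 + 15×3 + 11×4 + 13×4 = 200
Proposal C: 11×2 + 13×1 + 15×2 + 11×2 + 13×2 = 113
Proposal D: 11×1 + 13×4 + 15×4 + 11×3 + 13×1 = 169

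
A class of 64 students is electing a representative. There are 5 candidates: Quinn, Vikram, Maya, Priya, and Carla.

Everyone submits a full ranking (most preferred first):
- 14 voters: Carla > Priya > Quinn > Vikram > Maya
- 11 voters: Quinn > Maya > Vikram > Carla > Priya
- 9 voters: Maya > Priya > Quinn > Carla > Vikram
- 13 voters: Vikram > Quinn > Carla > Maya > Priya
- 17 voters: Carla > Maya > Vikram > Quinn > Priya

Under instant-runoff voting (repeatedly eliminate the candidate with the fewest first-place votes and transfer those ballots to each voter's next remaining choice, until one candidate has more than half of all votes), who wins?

Round 1: Quinn 11, Vikram 13, Maya 9, Priya 0, Carla 31. Priya eliminated.
Round 2: Quinn 11, Vikram 13, Maya 9, Carla 31. Maya eliminated.
Round 3: Quinn 20, Vikram 13, Carla 31. Vikram eliminated.
Round 4: Quinn 33, Carla 31. Quinn has a majority (≥33).

Quinn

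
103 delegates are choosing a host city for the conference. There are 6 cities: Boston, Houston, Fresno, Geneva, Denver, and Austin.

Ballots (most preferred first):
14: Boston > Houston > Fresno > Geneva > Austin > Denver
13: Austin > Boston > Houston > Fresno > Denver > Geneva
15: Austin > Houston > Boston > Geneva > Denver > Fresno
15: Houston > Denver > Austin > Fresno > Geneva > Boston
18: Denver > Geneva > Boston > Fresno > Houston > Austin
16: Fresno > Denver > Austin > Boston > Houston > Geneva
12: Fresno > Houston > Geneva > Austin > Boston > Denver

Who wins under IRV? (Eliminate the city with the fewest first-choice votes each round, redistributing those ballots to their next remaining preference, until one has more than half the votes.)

Houston

Round 1: Boston 14, Houston 15, Fresno 28, Geneva 0, Denver 18, Austin 28. Geneva eliminated.
Round 2: Boston 14, Houston 15, Fresno 28, Denver 18, Austin 28. Boston eliminated.
Round 3: Houston 29, Fresno 28, Denver 18, Austin 28. Denver eliminated.
Round 4: Houston 29, Fresno 46, Austin 28. Austin eliminated.
Round 5: Houston 57, Fresno 46. Houston has a majority (≥52).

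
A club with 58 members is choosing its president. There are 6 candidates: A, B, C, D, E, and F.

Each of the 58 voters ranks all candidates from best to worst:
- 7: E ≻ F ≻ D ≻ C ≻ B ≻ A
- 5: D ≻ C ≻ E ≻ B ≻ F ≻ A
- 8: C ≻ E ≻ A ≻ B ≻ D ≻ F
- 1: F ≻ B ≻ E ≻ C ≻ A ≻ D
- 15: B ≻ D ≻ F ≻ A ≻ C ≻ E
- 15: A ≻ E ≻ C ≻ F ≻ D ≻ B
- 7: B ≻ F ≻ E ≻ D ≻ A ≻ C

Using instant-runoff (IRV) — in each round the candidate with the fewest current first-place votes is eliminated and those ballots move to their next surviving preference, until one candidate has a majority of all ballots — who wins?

Round 1: A 15, B 22, C 8, D 5, E 7, F 1. F eliminated.
Round 2: A 15, B 23, C 8, D 5, E 7. D eliminated.
Round 3: A 15, B 23, C 13, E 7. E eliminated.
Round 4: A 15, B 23, C 20. A eliminated.
Round 5: B 23, C 35. C has a majority (≥30).

C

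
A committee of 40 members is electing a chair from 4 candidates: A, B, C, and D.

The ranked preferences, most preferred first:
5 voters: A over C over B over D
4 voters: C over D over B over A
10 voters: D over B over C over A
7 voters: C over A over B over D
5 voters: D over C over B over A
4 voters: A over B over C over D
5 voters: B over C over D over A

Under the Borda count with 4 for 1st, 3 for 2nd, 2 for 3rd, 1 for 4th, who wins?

C

A: 5×4 + 4×1 + 10×1 + 7×3 + 5×1 + 4×4 + 5×1 = 81
B: 5×2 + 4×2 + 10×3 + 7×2 + 5×2 + 4×3 + 5×4 = 104
C: 5×3 + 4×4 + 10×2 + 7×4 + 5×3 + 4×2 + 5×3 = 117
D: 5×1 + 4×3 + 10×4 + 7×1 + 5×4 + 4×1 + 5×2 = 98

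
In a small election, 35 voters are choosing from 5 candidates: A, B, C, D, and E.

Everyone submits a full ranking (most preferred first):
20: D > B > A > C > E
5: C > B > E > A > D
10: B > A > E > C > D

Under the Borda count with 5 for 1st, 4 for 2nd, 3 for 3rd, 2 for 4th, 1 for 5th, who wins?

B

A: 20×3 + 5×2 + 10×4 = 110
B: 20×4 + 5×4 + 10×5 = 150
C: 20×2 + 5×5 + 10×2 = 85
D: 20×5 + 5×1 + 10×1 = 115
E: 20×1 + 5×3 + 10×3 = 65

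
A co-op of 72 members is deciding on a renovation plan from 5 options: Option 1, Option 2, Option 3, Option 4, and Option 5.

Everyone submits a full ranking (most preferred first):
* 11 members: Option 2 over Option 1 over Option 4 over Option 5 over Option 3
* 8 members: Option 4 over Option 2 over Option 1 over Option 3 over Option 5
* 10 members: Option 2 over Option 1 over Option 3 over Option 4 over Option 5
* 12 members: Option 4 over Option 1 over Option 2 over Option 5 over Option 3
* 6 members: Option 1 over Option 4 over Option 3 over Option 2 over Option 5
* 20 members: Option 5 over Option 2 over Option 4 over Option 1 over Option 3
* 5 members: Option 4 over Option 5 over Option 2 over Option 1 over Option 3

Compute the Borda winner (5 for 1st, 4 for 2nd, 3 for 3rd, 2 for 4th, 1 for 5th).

Option 1: 11×4 + 8×3 + 10×4 + 12×4 + 6×5 + 20×2 + 5×2 = 236
Option 2: 11×5 + 8×4 + 10×5 + 12×3 + 6×2 + 20×4 + 5×3 = 280
Option 3: 11×1 + 8×2 + 10×3 + 12×1 + 6×3 + 20×1 + 5×1 = 112
Option 4: 11×3 + 8×5 + 10×2 + 12×5 + 6×4 + 20×3 + 5×5 = 262
Option 5: 11×2 + 8×1 + 10×1 + 12×2 + 6×1 + 20×5 + 5×4 = 190

Option 2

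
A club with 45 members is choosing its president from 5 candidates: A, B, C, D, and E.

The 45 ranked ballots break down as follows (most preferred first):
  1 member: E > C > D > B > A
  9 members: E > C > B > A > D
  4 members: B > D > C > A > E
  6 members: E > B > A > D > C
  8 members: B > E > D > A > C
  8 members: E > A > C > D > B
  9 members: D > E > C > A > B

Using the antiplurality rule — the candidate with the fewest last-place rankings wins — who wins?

Last-place votes: A 1, B 17, C 14, D 9, E 4.

A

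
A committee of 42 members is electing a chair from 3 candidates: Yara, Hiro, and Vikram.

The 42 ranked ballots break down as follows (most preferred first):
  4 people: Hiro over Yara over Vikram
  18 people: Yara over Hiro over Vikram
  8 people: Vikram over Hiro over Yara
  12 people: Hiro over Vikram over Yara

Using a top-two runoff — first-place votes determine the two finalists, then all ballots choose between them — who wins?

Round 1 first-place votes: Yara 18, Hiro 16, Vikram 8. Yara and Hiro advance.
Runoff: Yara is ranked above Hiro on 18 ballots, Hiro above Yara on 24.

Hiro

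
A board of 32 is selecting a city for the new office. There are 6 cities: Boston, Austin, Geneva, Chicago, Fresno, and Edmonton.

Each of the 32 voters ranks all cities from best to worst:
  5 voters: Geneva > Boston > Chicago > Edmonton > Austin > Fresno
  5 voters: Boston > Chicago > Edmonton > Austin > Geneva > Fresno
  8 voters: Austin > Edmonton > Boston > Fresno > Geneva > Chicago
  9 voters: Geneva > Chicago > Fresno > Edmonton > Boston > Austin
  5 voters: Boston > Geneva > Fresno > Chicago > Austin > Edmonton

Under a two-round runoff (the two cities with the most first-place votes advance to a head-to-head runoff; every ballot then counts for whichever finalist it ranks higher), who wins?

Boston

Round 1 first-place votes: Boston 10, Austin 8, Geneva 14, Chicago 0, Fresno 0, Edmonton 0. Geneva and Boston advance.
Runoff: Geneva is ranked above Boston on 14 ballots, Boston above Geneva on 18.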